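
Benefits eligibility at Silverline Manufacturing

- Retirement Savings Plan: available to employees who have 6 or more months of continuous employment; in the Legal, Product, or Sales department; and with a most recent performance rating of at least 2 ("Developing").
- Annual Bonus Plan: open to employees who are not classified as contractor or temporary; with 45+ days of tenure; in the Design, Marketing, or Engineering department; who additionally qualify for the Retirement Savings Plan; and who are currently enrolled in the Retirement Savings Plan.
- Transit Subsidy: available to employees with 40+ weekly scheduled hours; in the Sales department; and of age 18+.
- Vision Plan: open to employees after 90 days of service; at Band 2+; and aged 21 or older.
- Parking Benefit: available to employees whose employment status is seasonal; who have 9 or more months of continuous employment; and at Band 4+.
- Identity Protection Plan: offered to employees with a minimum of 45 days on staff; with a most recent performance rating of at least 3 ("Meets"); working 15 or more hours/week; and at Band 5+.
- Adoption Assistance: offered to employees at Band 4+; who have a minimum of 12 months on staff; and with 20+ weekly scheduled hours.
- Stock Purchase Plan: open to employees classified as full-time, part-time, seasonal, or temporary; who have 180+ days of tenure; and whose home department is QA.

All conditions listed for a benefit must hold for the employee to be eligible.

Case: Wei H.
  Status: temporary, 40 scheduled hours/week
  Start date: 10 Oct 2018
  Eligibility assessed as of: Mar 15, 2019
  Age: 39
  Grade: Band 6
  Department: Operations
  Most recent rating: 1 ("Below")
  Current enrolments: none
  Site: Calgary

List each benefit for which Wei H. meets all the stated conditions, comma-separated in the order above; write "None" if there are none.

Service from 10 Oct 2018 to Mar 15, 2019: 156 days.
Retirement Savings Plan — service 156 days < 6 months (≈180 days) ✗ → not eligible.
Annual Bonus Plan — status temporary ✗ (excluded) → not eligible.
Transit Subsidy — 40 hrs/wk ≥ 40 ✓; dept Operations ✗ → not eligible.
Vision Plan — service 156 days ≥ 90 days ✓; grade Band 6 ≥ Band 2 ✓; age 39 ≥ 21 ✓ → eligible.
Parking Benefit — status temporary ✗ (requires seasonal) → not eligible.
Identity Protection Plan — service 156 days ≥ 45 days ✓; rating 1 < 3 ✗ → not eligible.
Adoption Assistance — grade Band 6 ≥ Band 4 ✓; service 156 days < 12 months (≈360 days) ✗ → not eligible.
Stock Purchase Plan — status temporary ✓; service 156 days < 180 days ✗ → not eligible.

Vision Plan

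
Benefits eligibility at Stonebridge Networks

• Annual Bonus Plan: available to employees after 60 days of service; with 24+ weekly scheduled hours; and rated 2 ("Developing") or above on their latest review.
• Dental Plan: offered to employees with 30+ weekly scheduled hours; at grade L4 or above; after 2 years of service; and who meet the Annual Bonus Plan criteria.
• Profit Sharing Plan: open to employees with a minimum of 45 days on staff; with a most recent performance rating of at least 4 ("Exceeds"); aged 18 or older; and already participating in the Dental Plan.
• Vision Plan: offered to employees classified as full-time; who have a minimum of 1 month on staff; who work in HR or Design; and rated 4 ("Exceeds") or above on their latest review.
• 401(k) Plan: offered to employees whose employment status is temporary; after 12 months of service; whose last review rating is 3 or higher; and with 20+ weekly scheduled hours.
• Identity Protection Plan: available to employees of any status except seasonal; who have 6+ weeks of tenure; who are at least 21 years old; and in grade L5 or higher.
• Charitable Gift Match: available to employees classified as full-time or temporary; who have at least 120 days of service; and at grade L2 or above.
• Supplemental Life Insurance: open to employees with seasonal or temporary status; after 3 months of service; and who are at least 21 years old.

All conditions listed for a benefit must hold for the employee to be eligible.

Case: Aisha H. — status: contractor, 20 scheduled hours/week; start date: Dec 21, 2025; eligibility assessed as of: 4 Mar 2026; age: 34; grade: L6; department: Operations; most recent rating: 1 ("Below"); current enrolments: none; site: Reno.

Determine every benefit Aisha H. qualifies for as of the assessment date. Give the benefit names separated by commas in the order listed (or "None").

Identity Protection Plan

Service from Dec 21, 2025 to 4 Mar 2026: 73 days.
Annual Bonus Plan — service 73 days ≥ 60 days ✓; 20 hrs/wk < 24 ✗ → not eligible.
Dental Plan — 20 hrs/wk < 30 ✗ → not eligible.
Profit Sharing Plan — service 73 days ≥ 45 days ✓; rating 1 < 4 ✗ → not eligible.
Vision Plan — status contractor ✗ (requires full-time) → not eligible.
401(k) Plan — status contractor ✗ (requires temporary) → not eligible.
Identity Protection Plan — status contractor ✓ (not excluded); service 73 days ≥ 6 weeks (≈42 days) ✓; age 34 ≥ 21 ✓; grade L6 ≥ L5 ✓ → eligible.
Charitable Gift Match — status contractor ✗ (requires full-time or temporary) → not eligible.
Supplemental Life Insurance — status contractor ✗ (requires seasonal or temporary) → not eligible.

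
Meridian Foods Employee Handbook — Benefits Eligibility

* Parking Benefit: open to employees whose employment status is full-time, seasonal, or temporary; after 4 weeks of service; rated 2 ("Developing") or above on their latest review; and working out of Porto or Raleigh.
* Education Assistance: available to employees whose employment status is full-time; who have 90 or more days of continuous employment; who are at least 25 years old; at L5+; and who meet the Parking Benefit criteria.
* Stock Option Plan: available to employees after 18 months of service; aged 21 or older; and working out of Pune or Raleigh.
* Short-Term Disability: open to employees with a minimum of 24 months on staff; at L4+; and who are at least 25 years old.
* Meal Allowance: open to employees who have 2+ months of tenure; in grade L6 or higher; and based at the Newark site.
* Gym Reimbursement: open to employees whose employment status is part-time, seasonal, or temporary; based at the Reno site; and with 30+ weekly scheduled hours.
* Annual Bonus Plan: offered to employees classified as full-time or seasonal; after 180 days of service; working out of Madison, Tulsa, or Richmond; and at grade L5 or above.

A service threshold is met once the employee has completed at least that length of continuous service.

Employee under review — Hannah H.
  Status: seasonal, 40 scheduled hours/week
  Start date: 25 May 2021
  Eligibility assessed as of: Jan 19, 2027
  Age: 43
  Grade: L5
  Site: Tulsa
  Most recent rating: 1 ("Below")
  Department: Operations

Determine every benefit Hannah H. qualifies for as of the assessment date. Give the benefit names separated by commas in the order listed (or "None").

Service from 25 May 2021 to Jan 19, 2027: 2065 days.
Parking Benefit — status seasonal ✓; service 2065 days ≥ 4 weeks (≈28 days) ✓; rating 1 < 2 ✗ → not eligible.
Education Assistance — status seasonal ✗ (requires full-time) → not eligible.
Stock Option Plan — service 2065 days ≥ 18 months (≈540 days) ✓; age 43 ≥ 21 ✓; site Tulsa ✗ (not Pune or Raleigh) → not eligible.
Short-Term Disability — service 2065 days ≥ 24 months (≈720 days) ✓; grade L5 ≥ L4 ✓; age 43 ≥ 25 ✓ → eligible.
Meal Allowance — service 2065 days ≥ 2 months (≈60 days) ✓; grade L5 < L6 ✗ → not eligible.
Gym Reimbursement — status seasonal ✓; site Tulsa ✗ (not Reno) → not eligible.
Annual Bonus Plan — status seasonal ✓; service 2065 days ≥ 180 days ✓; site Tulsa ✓; grade L5 ≥ L5 ✓ → eligible.

Short-Term Disability, Annual Bonus Plan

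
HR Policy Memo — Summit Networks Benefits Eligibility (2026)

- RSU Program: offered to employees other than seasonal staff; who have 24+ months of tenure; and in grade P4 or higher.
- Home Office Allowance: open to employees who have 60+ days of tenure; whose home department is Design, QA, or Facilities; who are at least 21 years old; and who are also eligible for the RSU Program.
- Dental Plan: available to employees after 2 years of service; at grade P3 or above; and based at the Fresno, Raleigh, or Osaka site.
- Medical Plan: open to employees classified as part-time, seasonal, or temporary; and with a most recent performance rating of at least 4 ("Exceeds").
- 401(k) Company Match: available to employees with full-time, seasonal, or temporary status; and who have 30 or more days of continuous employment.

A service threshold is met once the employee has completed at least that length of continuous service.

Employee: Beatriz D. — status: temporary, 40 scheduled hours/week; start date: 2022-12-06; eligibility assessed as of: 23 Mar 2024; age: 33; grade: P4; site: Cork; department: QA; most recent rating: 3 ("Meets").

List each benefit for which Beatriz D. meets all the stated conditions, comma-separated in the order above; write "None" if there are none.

Service from 2022-12-06 to 23 Mar 2024: 473 days.
RSU Program — status temporary ✓ (not excluded); service 473 days < 24 months (≈720 days) ✗ → not eligible.
Home Office Allowance — service 473 days ≥ 60 days ✓; dept QA ✓; age 33 ≥ 21 ✓; not eligible for RSU Program ✗ → not eligible.
Dental Plan — service 473 days < 2 years (≈730 days) ✗ → not eligible.
Medical Plan — status temporary ✓; rating 3 < 4 ✗ → not eligible.
401(k) Company Match — status temporary ✓; service 473 days ≥ 30 days ✓ → eligible.

401(k) Company Match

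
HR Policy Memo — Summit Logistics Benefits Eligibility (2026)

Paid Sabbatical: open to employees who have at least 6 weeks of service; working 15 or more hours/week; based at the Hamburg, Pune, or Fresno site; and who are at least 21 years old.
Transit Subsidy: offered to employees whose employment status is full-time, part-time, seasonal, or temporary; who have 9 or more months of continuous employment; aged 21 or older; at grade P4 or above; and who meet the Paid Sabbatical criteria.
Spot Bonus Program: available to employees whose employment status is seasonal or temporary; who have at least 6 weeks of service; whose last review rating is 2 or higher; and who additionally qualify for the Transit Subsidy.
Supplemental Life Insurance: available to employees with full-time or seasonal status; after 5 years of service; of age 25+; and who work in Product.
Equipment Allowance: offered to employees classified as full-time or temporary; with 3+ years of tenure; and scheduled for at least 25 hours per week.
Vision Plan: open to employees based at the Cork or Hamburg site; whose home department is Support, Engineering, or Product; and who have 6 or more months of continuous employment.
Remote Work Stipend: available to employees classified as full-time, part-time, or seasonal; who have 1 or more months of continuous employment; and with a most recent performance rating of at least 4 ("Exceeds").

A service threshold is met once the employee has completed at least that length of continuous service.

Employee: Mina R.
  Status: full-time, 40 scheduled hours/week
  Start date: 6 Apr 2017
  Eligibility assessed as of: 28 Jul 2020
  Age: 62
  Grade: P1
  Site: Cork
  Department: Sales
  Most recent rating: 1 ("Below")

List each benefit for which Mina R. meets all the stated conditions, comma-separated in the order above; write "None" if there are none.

Equipment Allowance

Service from 6 Apr 2017 to 28 Jul 2020: 1209 days.
Paid Sabbatical — service 1209 days ≥ 6 weeks (≈42 days) ✓; 40 hrs/wk ≥ 15 ✓; site Cork ✗ (not Hamburg, Pune, or Fresno) → not eligible.
Transit Subsidy — status full-time ✓; service 1209 days ≥ 9 months (≈270 days) ✓; age 62 ≥ 21 ✓; grade P1 < P4 ✗ → not eligible.
Spot Bonus Program — status full-time ✗ (requires seasonal or temporary) → not eligible.
Supplemental Life Insurance — status full-time ✓; service 1209 days < 5 years (≈1825 days) ✗ → not eligible.
Equipment Allowance — status full-time ✓; service 1209 days ≥ 3 years (≈1095 days) ✓; 40 hrs/wk ≥ 25 ✓ → eligible.
Vision Plan — site Cork ✓; dept Sales ✗ → not eligible.
Remote Work Stipend — status full-time ✓; service 1209 days ≥ 1 month (≈30 days) ✓; rating 1 < 4 ✗ → not eligible.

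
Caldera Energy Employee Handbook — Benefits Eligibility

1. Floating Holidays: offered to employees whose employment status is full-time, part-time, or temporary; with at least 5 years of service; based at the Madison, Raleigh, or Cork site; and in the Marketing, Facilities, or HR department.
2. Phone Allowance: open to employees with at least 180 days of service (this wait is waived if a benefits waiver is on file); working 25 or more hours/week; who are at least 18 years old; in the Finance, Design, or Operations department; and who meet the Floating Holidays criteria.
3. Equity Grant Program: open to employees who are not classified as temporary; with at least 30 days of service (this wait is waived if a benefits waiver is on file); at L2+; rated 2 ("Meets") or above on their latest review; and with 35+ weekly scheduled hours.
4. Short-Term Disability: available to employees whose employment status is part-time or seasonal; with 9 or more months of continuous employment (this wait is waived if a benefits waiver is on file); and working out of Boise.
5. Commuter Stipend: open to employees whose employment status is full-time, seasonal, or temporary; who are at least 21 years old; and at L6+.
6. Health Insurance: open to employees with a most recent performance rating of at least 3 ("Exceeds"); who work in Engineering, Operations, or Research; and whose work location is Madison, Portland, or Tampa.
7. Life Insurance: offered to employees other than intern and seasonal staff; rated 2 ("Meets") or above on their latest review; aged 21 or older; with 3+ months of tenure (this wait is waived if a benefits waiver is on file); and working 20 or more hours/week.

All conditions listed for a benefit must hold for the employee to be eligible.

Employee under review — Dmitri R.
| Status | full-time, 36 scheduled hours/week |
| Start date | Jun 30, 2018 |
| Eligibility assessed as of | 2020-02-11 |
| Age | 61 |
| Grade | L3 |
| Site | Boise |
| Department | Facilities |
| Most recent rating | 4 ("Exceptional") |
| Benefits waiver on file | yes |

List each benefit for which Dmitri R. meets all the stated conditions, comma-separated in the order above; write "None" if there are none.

Service from Jun 30, 2018 to 2020-02-11: 591 days.
Floating Holidays — status full-time ✓; service 591 days < 5 years (≈1825 days) ✗ → not eligible.
Phone Allowance — benefits waiver on file ✓; 36 hrs/wk ≥ 25 ✓; age 61 ≥ 18 ✓; dept Facilities ✗ → not eligible.
Equity Grant Program — status full-time ✓ (not excluded); benefits waiver on file ✓; grade L3 ≥ L2 ✓; rating 4 ≥ 2 ✓; 36 hrs/wk ≥ 35 ✓ → eligible.
Short-Term Disability — status full-time ✗ (requires part-time or seasonal) → not eligible.
Commuter Stipend — status full-time ✓; age 61 ≥ 21 ✓; grade L3 < L6 ✗ → not eligible.
Health Insurance — rating 4 ≥ 3 ✓; dept Facilities ✗ → not eligible.
Life Insurance — status full-time ✓ (not excluded); rating 4 ≥ 2 ✓; age 61 ≥ 21 ✓; benefits waiver on file ✓; 36 hrs/wk ≥ 20 ✓ → eligible.

Equity Grant Program, Life Insurance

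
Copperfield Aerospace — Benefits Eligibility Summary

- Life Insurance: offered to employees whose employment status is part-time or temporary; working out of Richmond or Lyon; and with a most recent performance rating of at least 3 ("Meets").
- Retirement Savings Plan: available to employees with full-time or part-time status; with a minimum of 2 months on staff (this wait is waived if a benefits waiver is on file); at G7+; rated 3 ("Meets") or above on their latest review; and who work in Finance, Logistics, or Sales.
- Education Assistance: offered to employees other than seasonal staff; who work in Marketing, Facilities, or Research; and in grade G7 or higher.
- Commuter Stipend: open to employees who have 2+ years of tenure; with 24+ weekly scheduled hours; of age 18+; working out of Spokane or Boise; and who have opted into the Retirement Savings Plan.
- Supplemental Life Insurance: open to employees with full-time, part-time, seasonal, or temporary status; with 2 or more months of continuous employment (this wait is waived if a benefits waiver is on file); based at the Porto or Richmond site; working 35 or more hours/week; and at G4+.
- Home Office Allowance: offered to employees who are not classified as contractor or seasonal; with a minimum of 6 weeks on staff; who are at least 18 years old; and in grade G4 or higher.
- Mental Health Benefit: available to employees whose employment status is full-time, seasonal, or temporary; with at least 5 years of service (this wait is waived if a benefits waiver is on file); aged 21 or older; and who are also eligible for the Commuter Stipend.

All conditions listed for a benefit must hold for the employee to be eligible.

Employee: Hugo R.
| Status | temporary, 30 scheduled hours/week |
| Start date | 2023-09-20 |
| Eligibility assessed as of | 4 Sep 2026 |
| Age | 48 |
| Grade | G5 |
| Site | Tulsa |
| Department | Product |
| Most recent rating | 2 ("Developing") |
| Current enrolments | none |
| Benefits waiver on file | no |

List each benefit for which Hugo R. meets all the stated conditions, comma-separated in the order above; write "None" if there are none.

Home Office Allowance

Service from 2023-09-20 to 4 Sep 2026: 1080 days.
Life Insurance — status temporary ✓; site Tulsa ✗ (not Richmond or Lyon) → not eligible.
Retirement Savings Plan — status temporary ✗ (requires full-time or part-time) → not eligible.
Education Assistance — status temporary ✓ (not excluded); dept Product ✗ → not eligible.
Commuter Stipend — service 1080 days ≥ 2 years (≈730 days) ✓; 30 hrs/wk ≥ 24 ✓; age 48 ≥ 18 ✓; site Tulsa ✗ (not Spokane or Boise) → not eligible.
Supplemental Life Insurance — status temporary ✓; no waiver, service 1080 days ≥ 2 months (≈60 days) ✓; site Tulsa ✗ (not Porto or Richmond) → not eligible.
Home Office Allowance — status temporary ✓ (not excluded); service 1080 days ≥ 6 weeks (≈42 days) ✓; age 48 ≥ 18 ✓; grade G5 ≥ G4 ✓ → eligible.
Mental Health Benefit — status temporary ✓; no waiver, service 1080 days < 5 years (≈1825 days) ✗ → not eligible.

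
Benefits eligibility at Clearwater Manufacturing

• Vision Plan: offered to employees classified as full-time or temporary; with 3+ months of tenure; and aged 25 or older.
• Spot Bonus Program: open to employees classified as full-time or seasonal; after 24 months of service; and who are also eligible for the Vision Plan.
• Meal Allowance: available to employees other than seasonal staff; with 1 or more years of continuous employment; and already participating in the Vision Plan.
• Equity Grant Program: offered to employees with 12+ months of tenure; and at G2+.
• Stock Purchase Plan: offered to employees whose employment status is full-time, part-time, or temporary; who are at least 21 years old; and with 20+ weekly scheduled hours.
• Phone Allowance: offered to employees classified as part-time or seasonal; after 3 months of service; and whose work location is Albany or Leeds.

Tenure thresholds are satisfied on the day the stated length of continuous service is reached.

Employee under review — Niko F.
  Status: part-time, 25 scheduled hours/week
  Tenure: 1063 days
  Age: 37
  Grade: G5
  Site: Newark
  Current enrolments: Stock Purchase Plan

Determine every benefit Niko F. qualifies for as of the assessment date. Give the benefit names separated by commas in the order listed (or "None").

Vision Plan — status part-time ✗ (requires full-time or temporary) → not eligible.
Spot Bonus Program — status part-time ✗ (requires full-time or seasonal) → not eligible.
Meal Allowance — status part-time ✓ (not excluded); service 1063 days ≥ 1 year (≈365 days) ✓; not enrolled in Vision Plan ✗ → not eligible.
Equity Grant Program — service 1063 days ≥ 12 months (≈360 days) ✓; grade G5 ≥ G2 ✓ → eligible.
Stock Purchase Plan — status part-time ✓; age 37 ≥ 21 ✓; 25 hrs/wk ≥ 20 ✓ → eligible.
Phone Allowance — status part-time ✓; service 1063 days ≥ 3 months (≈90 days) ✓; site Newark ✗ (not Albany or Leeds) → not eligible.

Equity Grant Program, Stock Purchase Plan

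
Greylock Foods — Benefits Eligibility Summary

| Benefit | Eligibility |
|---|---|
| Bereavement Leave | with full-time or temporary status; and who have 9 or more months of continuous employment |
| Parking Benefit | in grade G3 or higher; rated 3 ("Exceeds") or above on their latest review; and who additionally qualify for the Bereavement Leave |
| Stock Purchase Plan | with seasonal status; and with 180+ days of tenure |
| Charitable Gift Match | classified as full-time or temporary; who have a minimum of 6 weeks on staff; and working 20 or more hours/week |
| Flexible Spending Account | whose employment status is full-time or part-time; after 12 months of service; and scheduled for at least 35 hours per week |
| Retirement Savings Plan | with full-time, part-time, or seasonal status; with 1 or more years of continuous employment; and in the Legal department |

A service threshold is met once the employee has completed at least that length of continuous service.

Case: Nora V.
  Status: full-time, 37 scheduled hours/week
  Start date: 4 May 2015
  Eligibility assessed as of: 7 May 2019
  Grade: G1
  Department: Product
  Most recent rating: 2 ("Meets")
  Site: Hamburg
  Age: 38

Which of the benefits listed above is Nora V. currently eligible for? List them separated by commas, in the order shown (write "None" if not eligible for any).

Service from 4 May 2015 to 7 May 2019: 1464 days.
Bereavement Leave — status full-time ✓; service 1464 days ≥ 9 months (≈270 days) ✓ → eligible.
Parking Benefit — grade G1 < G3 ✗ → not eligible.
Stock Purchase Plan — status full-time ✗ (requires seasonal) → not eligible.
Charitable Gift Match — status full-time ✓; service 1464 days ≥ 6 weeks (≈42 days) ✓; 37 hrs/wk ≥ 20 ✓ → eligible.
Flexible Spending Account — status full-time ✓; service 1464 days ≥ 12 months (≈360 days) ✓; 37 hrs/wk ≥ 35 ✓ → eligible.
Retirement Savings Plan — status full-time ✓; service 1464 days ≥ 1 year (≈365 days) ✓; dept Product ✗ → not eligible.

Bereavement Leave, Charitable Gift Match, Flexible Spending Account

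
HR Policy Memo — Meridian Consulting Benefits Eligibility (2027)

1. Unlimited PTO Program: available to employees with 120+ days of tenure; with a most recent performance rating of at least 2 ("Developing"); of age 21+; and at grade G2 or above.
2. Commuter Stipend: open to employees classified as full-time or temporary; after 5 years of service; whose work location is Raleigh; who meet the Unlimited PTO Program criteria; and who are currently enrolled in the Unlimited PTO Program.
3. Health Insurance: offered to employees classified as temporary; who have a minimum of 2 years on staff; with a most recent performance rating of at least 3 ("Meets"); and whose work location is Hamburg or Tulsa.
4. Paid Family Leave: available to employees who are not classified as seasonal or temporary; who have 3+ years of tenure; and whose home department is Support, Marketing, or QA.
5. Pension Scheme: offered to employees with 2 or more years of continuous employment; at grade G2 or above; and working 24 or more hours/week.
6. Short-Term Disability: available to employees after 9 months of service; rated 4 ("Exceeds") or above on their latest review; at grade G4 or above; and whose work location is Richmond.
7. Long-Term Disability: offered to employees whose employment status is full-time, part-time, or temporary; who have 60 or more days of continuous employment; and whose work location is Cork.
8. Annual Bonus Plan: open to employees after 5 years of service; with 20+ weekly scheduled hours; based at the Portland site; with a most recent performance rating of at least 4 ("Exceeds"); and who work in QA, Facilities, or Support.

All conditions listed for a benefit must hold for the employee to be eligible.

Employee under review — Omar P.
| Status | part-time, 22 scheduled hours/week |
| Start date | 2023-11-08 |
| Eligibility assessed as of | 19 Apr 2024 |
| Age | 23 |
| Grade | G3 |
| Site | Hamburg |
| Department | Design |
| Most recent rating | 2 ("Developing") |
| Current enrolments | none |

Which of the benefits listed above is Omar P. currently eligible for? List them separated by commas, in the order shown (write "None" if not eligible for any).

Service from 2023-11-08 to 19 Apr 2024: 163 days.
Unlimited PTO Program — service 163 days ≥ 120 days ✓; rating 2 ≥ 2 ✓; age 23 ≥ 21 ✓; grade G3 ≥ G2 ✓ → eligible.
Commuter Stipend — status part-time ✗ (requires full-time or temporary) → not eligible.
Health Insurance — status part-time ✗ (requires temporary) → not eligible.
Paid Family Leave — status part-time ✓ (not excluded); service 163 days < 3 years (≈1095 days) ✗ → not eligible.
Pension Scheme — service 163 days < 2 years (≈730 days) ✗ → not eligible.
Short-Term Disability — service 163 days < 9 months (≈270 days) ✗ → not eligible.
Long-Term Disability — status part-time ✓; service 163 days ≥ 60 days ✓; site Hamburg ✗ (not Cork) → not eligible.
Annual Bonus Plan — service 163 days < 5 years (≈1825 days) ✗ → not eligible.

Unlimited PTO Program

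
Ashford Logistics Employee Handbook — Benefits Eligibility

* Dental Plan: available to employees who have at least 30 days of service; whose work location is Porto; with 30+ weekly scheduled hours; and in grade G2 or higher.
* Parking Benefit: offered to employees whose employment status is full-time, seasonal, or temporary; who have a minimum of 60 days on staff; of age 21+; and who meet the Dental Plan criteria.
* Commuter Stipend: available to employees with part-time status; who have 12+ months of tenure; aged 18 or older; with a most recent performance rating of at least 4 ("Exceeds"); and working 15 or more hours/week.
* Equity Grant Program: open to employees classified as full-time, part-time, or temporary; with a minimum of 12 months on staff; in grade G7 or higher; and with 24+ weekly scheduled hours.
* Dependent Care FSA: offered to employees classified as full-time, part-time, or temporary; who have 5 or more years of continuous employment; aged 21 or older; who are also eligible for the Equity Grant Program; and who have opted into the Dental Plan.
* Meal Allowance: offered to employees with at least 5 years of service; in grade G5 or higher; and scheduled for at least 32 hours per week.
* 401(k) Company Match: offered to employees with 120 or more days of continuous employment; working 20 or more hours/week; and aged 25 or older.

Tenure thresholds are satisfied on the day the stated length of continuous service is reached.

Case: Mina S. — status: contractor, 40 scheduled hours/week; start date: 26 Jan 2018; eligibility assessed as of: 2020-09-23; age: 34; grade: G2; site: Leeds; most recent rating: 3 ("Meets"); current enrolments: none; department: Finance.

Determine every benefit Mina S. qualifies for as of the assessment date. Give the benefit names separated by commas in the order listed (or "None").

401(k) Company Match

Service from 26 Jan 2018 to 2020-09-23: 971 days.
Dental Plan — service 971 days ≥ 30 days ✓; site Leeds ✗ (not Porto) → not eligible.
Parking Benefit — status contractor ✗ (requires full-time, seasonal, or temporary) → not eligible.
Commuter Stipend — status contractor ✗ (requires part-time) → not eligible.
Equity Grant Program — status contractor ✗ (requires full-time, part-time, or temporary) → not eligible.
Dependent Care FSA — status contractor ✗ (requires full-time, part-time, or temporary) → not eligible.
Meal Allowance — service 971 days < 5 years (≈1825 days) ✗ → not eligible.
401(k) Company Match — service 971 days ≥ 120 days ✓; 40 hrs/wk ≥ 20 ✓; age 34 ≥ 25 ✓ → eligible.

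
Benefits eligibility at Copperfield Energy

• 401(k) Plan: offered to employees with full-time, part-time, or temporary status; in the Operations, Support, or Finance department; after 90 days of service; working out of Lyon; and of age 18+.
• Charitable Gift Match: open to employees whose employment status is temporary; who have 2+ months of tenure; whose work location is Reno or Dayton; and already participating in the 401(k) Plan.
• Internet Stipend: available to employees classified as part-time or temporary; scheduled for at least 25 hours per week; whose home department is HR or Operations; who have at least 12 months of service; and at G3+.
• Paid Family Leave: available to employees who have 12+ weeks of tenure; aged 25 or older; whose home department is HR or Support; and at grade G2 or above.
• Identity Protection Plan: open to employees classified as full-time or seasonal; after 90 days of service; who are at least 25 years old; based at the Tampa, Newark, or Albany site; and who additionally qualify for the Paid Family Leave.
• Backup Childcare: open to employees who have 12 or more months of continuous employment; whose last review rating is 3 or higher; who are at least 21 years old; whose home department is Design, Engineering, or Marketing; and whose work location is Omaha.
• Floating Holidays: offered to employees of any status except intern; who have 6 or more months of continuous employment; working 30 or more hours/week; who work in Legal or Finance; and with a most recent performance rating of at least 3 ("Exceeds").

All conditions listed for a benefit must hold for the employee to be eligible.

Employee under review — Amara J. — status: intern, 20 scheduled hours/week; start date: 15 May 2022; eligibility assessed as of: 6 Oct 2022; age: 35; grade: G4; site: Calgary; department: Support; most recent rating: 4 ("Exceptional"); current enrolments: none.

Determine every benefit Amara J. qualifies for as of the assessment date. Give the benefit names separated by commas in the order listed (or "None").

Paid Family Leave

Service from 15 May 2022 to 6 Oct 2022: 144 days.
401(k) Plan — status intern ✗ (requires full-time, part-time, or temporary) → not eligible.
Charitable Gift Match — status intern ✗ (requires temporary) → not eligible.
Internet Stipend — status intern ✗ (requires part-time or temporary) → not eligible.
Paid Family Leave — service 144 days ≥ 12 weeks (≈84 days) ✓; age 35 ≥ 25 ✓; dept Support ✓; grade G4 ≥ G2 ✓ → eligible.
Identity Protection Plan — status intern ✗ (requires full-time or seasonal) → not eligible.
Backup Childcare — service 144 days < 12 months (≈360 days) ✗ → not eligible.
Floating Holidays — status intern ✗ (excluded) → not eligible.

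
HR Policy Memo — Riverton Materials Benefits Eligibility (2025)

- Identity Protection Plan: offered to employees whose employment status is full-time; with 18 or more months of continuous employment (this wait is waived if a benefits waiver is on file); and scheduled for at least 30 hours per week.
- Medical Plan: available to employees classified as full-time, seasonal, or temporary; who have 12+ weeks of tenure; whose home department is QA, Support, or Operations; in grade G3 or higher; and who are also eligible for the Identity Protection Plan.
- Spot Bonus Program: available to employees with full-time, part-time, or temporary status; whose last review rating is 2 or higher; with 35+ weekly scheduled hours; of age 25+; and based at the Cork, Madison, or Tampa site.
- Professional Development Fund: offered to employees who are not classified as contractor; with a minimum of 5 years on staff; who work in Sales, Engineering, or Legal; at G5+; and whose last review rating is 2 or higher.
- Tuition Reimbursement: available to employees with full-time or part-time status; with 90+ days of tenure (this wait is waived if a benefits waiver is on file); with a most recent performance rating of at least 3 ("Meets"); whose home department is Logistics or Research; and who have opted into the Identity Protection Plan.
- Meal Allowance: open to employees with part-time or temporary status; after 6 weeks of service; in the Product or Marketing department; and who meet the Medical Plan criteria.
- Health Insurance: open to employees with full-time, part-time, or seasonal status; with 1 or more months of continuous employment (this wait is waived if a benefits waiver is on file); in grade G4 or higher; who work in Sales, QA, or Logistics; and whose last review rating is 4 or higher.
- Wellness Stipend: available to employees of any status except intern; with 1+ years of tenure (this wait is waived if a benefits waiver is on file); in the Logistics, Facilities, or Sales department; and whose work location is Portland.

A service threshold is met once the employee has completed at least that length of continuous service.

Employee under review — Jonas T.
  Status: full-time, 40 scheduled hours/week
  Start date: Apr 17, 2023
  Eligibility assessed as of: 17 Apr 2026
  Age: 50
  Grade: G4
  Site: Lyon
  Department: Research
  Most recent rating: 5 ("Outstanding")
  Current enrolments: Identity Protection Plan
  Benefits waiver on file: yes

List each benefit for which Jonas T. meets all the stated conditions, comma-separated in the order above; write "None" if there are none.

Identity Protection Plan, Tuition Reimbursement

Service from Apr 17, 2023 to 17 Apr 2026: 1096 days.
Identity Protection Plan — status full-time ✓; benefits waiver on file ✓; 40 hrs/wk ≥ 30 ✓ → eligible.
Medical Plan — status full-time ✓; service 1096 days ≥ 12 weeks (≈84 days) ✓; dept Research ✗ → not eligible.
Spot Bonus Program — status full-time ✓; rating 5 ≥ 2 ✓; 40 hrs/wk ≥ 35 ✓; age 50 ≥ 25 ✓; site Lyon ✗ (not Cork, Madison, or Tampa) → not eligible.
Professional Development Fund — status full-time ✓ (not excluded); service 1096 days < 5 years (≈1825 days) ✗ → not eligible.
Tuition Reimbursement — status full-time ✓; benefits waiver on file ✓; rating 5 ≥ 3 ✓; dept Research ✓; enrolled in Identity Protection Plan ✓ → eligible.
Meal Allowance — status full-time ✗ (requires part-time or temporary) → not eligible.
Health Insurance — status full-time ✓; benefits waiver on file ✓; grade G4 ≥ G4 ✓; dept Research ✗ → not eligible.
Wellness Stipend — status full-time ✓ (not excluded); benefits waiver on file ✓; dept Research ✗ → not eligible.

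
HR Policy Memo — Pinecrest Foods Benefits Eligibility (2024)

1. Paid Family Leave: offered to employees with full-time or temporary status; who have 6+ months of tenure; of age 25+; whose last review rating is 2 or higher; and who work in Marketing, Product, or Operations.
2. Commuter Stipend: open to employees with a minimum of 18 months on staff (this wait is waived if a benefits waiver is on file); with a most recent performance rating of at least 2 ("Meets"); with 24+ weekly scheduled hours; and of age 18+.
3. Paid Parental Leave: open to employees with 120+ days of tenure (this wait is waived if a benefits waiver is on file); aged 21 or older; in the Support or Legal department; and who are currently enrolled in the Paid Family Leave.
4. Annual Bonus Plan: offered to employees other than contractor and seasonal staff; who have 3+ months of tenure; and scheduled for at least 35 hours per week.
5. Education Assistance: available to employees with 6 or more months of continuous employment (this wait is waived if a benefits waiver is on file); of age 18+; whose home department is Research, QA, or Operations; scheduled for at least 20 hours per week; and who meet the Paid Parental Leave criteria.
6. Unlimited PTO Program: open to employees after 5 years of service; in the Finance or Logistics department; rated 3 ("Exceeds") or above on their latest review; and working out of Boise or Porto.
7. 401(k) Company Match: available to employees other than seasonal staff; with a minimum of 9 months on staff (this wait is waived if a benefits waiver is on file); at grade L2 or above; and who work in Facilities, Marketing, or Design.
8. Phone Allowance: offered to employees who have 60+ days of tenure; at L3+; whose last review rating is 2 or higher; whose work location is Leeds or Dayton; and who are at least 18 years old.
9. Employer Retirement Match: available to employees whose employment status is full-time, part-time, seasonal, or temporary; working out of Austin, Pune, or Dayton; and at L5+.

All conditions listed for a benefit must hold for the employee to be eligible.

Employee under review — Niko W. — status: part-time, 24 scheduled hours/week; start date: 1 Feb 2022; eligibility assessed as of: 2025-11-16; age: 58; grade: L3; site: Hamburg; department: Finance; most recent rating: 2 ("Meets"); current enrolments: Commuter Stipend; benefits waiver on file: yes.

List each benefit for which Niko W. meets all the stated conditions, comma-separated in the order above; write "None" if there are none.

Service from 1 Feb 2022 to 2025-11-16: 1384 days.
Paid Family Leave — status part-time ✗ (requires full-time or temporary) → not eligible.
Commuter Stipend — benefits waiver on file ✓; rating 2 ≥ 2 ✓; 24 hrs/wk ≥ 24 ✓; age 58 ≥ 18 ✓ → eligible.
Paid Parental Leave — benefits waiver on file ✓; age 58 ≥ 21 ✓; dept Finance ✗ → not eligible.
Annual Bonus Plan — status part-time ✓ (not excluded); service 1384 days ≥ 3 months (≈90 days) ✓; 24 hrs/wk < 35 ✗ → not eligible.
Education Assistance — benefits waiver on file ✓; age 58 ≥ 18 ✓; dept Finance ✗ → not eligible.
Unlimited PTO Program — service 1384 days < 5 years (≈1825 days) ✗ → not eligible.
401(k) Company Match — status part-time ✓ (not excluded); benefits waiver on file ✓; grade L3 ≥ L2 ✓; dept Finance ✗ → not eligible.
Phone Allowance — service 1384 days ≥ 60 days ✓; grade L3 ≥ L3 ✓; rating 2 ≥ 2 ✓; site Hamburg ✗ (not Leeds or Dayton) → not eligible.
Employer Retirement Match — status part-time ✓; site Hamburg ✗ (not Austin, Pune, or Dayton) → not eligible.

Commuter Stipend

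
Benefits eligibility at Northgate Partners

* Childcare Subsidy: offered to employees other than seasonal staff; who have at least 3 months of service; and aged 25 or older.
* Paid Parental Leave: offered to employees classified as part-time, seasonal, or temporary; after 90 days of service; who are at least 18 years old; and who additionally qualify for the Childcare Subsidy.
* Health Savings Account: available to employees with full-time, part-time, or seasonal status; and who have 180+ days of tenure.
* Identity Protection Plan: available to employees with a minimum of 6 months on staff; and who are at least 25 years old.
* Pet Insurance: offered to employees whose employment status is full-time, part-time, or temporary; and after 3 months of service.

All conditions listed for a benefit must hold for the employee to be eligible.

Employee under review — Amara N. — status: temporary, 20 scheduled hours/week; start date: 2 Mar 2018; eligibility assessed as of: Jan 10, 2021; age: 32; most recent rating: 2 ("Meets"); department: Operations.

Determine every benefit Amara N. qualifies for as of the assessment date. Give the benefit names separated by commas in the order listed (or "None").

Service from 2 Mar 2018 to Jan 10, 2021: 1045 days.
Childcare Subsidy — status temporary ✓ (not excluded); service 1045 days ≥ 3 months (≈90 days) ✓; age 32 ≥ 25 ✓ → eligible.
Paid Parental Leave — status temporary ✓; service 1045 days ≥ 90 days ✓; age 32 ≥ 18 ✓; eligible for Childcare Subsidy ✓ → eligible.
Health Savings Account — status temporary ✗ (requires full-time, part-time, or seasonal) → not eligible.
Identity Protection Plan — service 1045 days ≥ 6 months (≈180 days) ✓; age 32 ≥ 25 ✓ → eligible.
Pet Insurance — status temporary ✓; service 1045 days ≥ 3 months (≈90 days) ✓ → eligible.

Childcare Subsidy, Paid Parental Leave, Identity Protection Plan, Pet Insurance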